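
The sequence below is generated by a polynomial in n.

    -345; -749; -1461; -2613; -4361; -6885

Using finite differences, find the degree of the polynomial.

4

D1: -404, -712, -1152, -1748, -2524
D2: -308, -440, -596, -776
D3: -132, -156, -180
D4: -24, -24
The fourth differences are constant, so the polynomial has degree 4.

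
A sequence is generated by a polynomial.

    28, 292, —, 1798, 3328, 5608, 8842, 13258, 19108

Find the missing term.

838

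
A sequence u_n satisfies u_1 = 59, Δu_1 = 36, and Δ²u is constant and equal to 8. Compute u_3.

Build the table forward from the leading diagonal:
Δ²: 8, 8, 8
Δ: 36, 44, 52
u: 59, 95, 139

139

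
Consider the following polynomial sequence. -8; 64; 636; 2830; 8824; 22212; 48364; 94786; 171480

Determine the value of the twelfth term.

728214

72, 572, 2194, 5994, 13388, 26152, 46422, 76694
500, 1622, 3800, 7394, 12764, 20270, 30272
1122, 2178, 3594, 5370, 7506, 10002
1056, 1416, 1776, 2136, 2496
360, 360, 360, 360
Constant fifth difference = 360, so extend:
2496 + 360 = 2856;  10002 + 2856 = 12858;  30272 + 12858 = 43130;  76694 + 43130 = 119824;  171480 + 119824 = 291304
2856 + 360 = 3216;  12858 + 3216 = 16074;  43130 + 16074 = 59204;  119824 + 59204 = 179028;  291304 + 179028 = 470332
3216 + 360 = 3576;  16074 + 3576 = 19650;  59204 + 19650 = 78854;  179028 + 78854 = 257882;  470332 + 257882 = 728214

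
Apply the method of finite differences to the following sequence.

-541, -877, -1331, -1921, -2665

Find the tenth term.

-336 , -454 , -590 , -744
-118 , -136 , -154
-18 , -18
Third differences constant at -18.
-154 − 18 = -172;  -744 − 172 = -916;  -2665 − 916 = -3581
-172 − 18 = -190;  -916 − 190 = -1106;  -3581 − 1106 = -4687
-190 − 18 = -208;  -1106 − 208 = -1314;  -4687 − 1314 = -6001
-208 − 18 = -226;  -1314 − 226 = -1540;  -6001 − 1540 = -7541
-226 − 18 = -244;  -1540 − 244 = -1784;  -7541 − 1784 = -9325

-9325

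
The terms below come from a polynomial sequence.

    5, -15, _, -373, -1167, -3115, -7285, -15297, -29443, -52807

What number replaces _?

Using the last 7 terms:
Δ: -794, -1948, -4170, -8012, -14146, -23364
Δ²: -1154, -2222, -3842, -6134, -9218
Δ³: -1068, -1620, -2292, -3084
Δ⁴: -552, -672, -792
Δ⁵: -120, -120
Constant fifth difference = -120.
Extend backward: -552 + 120 = -432;  -1068 + 432 = -636;  -1154 + 636 = -518;  -794 + 518 = -276;  -373 + 276 = -97

-97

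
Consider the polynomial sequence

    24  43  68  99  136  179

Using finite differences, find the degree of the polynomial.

2

First differences: 19, 25, 31, 37, 43
Second differences: 6, 6, 6, 6
The second differences are constant, so the polynomial has degree 2.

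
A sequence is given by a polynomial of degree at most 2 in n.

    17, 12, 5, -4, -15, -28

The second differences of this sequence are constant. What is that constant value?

D1: -5, -7, -9, -11, -13
D2: -2, -2, -2, -2

-2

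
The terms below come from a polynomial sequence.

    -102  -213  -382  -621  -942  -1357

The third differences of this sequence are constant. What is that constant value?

-12

First differences: -111, -169, -239, -321, -415
Second differences: -58, -70, -82, -94
Third differences: -12, -12, -12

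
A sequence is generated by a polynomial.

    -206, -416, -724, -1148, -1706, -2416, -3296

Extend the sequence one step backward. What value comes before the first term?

-76

-210, -308, -424, -558, -710, -880
-98, -116, -134, -152, -170
-18, -18, -18, -18
The third differences are constant at -18.
Work back: -98 + 18 = -80;  -210 + 80 = -130;  -206 + 130 = -76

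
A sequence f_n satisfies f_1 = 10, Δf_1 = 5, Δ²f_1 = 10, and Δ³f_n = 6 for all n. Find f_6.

195

Build the table forward from the leading diagonal:
Δ³: 6  6  6  6  6  6
Δ²: 10  16  22  28  34  40
Δ: 5  15  31  53  81  115
f: 10  15  30  61  114  195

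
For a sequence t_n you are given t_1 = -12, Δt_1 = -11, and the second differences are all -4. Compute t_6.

-107

Build the table forward from the leading diagonal:
D2: -4, -4, -4, -4, -4, -4
D1: -11, -15, -19, -23, -27, -31
t: -12, -23, -38, -57, -80, -107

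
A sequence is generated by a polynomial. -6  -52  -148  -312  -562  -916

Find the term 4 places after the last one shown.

First differences: -46, -96, -164, -250, -354
Second differences: -50, -68, -86, -104
Third differences: -18, -18, -18
Third differences constant at -18.
-104 − 18 = -122;  -354 − 122 = -476;  -916 − 476 = -1392
-122 − 18 = -140;  -476 − 140 = -616;  -1392 − 616 = -2008
-140 − 18 = -158;  -616 − 158 = -774;  -2008 − 774 = -2782
-158 − 18 = -176;  -774 − 176 = -950;  -2782 − 950 = -3732

-3732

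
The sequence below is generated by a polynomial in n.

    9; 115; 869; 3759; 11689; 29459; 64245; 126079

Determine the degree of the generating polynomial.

First differences: 106, 754, 2890, 7930, 17770, 34786, 61834
Second differences: 648, 2136, 5040, 9840, 17016, 27048
Third differences: 1488, 2904, 4800, 7176, 10032
Fourth differences: 1416, 1896, 2376, 2856
Fifth differences: 480, 480, 480
The fifth differences are constant, so the polynomial has degree 5.

5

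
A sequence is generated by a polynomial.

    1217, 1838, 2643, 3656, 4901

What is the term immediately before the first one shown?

756

D1: 621, 805, 1013, 1245
D2: 184, 208, 232
D3: 24, 24
The third differences are constant at 24.
Work back: 184 − 24 = 160;  621 − 160 = 461;  1217 − 461 = 756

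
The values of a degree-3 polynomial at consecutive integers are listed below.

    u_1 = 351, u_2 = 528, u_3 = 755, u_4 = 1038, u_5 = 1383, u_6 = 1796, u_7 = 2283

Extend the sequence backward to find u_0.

D1: 177  227  283  345  413  487
D2: 50  56  62  68  74
D3: 6  6  6  6
The third differences are constant at 6.
Work back: 50 − 6 = 44;  177 − 44 = 133;  351 − 133 = 218

218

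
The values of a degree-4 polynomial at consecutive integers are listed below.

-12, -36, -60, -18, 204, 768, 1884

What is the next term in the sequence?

3810

-24 , -24 , 42 , 222 , 564 , 1116
0 , 66 , 180 , 342 , 552
66 , 114 , 162 , 210
48 , 48 , 48
Fourth differences constant at 48.
210 + 48 = 258;  552 + 258 = 810;  1116 + 810 = 1926;  1884 + 1926 = 3810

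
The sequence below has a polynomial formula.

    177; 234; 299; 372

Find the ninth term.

D1: 57  65  73
D2: 8  8
Constant second difference = 8, so extend:
73 + 8 = 81;  372 + 81 = 453
81 + 8 = 89;  453 + 89 = 542
89 + 8 = 97;  542 + 97 = 639
97 + 8 = 105;  639 + 105 = 744
105 + 8 = 113;  744 + 113 = 857

857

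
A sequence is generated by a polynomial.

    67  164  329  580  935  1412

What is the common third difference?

18

Δ: 97, 165, 251, 355, 477
Δ²: 68, 86, 104, 122
Δ³: 18, 18, 18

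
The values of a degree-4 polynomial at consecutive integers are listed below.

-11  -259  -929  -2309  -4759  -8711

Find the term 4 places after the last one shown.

-248, -670, -1380, -2450, -3952
-422, -710, -1070, -1502
-288, -360, -432
-72, -72
The fourth differences are constant (-72).
-432 − 72 = -504;  -1502 − 504 = -2006;  -3952 − 2006 = -5958;  -8711 − 5958 = -14669
-504 − 72 = -576;  -2006 − 576 = -2582;  -5958 − 2582 = -8540;  -14669 − 8540 = -23209
-576 − 72 = -648;  -2582 − 648 = -3230;  -8540 − 3230 = -11770;  -23209 − 11770 = -34979
-648 − 72 = -720;  -3230 − 720 = -3950;  -11770 − 3950 = -15720;  -34979 − 15720 = -50699

-50699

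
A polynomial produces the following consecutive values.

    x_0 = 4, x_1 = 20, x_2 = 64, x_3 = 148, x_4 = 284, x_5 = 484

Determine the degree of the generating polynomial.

3

Δ: 16, 44, 84, 136, 200
Δ²: 28, 40, 52, 64
Δ³: 12, 12, 12
The third differences are constant, so the polynomial has degree 3.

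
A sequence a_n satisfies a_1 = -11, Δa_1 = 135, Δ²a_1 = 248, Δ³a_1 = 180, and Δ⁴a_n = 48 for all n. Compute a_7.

Build the table forward from the leading diagonal:
D4: 48, 48, 48, 48, 48, 48, 48
D3: 180, 228, 276, 324, 372, 420, 468
D2: 248, 428, 656, 932, 1256, 1628, 2048
D1: 135, 383, 811, 1467, 2399, 3655, 5283
a: -11, 124, 507, 1318, 2785, 5184, 8839

8839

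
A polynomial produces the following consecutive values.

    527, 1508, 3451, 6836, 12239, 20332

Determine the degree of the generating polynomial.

Δ: 981, 1943, 3385, 5403, 8093
Δ²: 962, 1442, 2018, 2690
Δ³: 480, 576, 672
Δ⁴: 96, 96
The fourth differences are constant, so the polynomial has degree 4.

4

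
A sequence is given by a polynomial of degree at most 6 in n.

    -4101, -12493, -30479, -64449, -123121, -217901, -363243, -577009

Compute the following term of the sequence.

-880829

First differences: -8392 , -17986 , -33970 , -58672 , -94780 , -145342 , -213766
Second differences: -9594 , -15984 , -24702 , -36108 , -50562 , -68424
Third differences: -6390 , -8718 , -11406 , -14454 , -17862
Fourth differences: -2328 , -2688 , -3048 , -3408
Fifth differences: -360 , -360 , -360
Fifth differences constant at -360.
-3408 − 360 = -3768;  -17862 − 3768 = -21630;  -68424 − 21630 = -90054;  -213766 − 90054 = -303820;  -577009 − 303820 = -880829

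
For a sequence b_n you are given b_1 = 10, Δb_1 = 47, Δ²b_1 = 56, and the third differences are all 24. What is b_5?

630

Build the table forward from the leading diagonal:
D3: 24, 24, 24, 24, 24
D2: 56, 80, 104, 128, 152
D1: 47, 103, 183, 287, 415
b: 10, 57, 160, 343, 630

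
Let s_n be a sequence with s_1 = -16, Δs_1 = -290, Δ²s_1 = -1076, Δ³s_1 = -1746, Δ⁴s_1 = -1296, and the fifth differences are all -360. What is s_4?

-5860

Build the table forward from the leading diagonal:
Fifth differences: -360  -360  -360  -360
Fourth differences: -1296  -1656  -2016  -2376
Third differences: -1746  -3042  -4698  -6714
Second differences: -1076  -2822  -5864  -10562
First differences: -290  -1366  -4188  -10052
s: -16  -306  -1672  -5860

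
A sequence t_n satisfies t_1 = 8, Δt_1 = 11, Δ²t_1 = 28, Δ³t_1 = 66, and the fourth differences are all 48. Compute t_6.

1243

Build the table forward from the leading diagonal:
D4: 48, 48, 48, 48, 48, 48
D3: 66, 114, 162, 210, 258, 306
D2: 28, 94, 208, 370, 580, 838
D1: 11, 39, 133, 341, 711, 1291
t: 8, 19, 58, 191, 532, 1243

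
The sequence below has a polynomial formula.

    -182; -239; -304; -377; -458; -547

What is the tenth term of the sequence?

Δ: -57  -65  -73  -81  -89
Δ²: -8  -8  -8  -8
Second differences constant at -8.
-89 − 8 = -97;  -547 − 97 = -644
-97 − 8 = -105;  -644 − 105 = -749
-105 − 8 = -113;  -749 − 113 = -862
-113 − 8 = -121;  -862 − 121 = -983

-983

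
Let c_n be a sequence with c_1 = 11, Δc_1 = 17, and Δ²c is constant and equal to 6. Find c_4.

80

Build the table forward from the leading diagonal:
Second differences: 6  6  6  6
First differences: 17  23  29  35
c: 11  28  51  80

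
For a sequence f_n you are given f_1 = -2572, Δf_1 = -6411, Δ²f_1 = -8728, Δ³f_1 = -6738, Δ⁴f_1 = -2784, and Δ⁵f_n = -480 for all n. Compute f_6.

-203687

Build the table forward from the leading diagonal:
Fifth differences: -480  -480  -480  -480  -480  -480
Fourth differences: -2784  -3264  -3744  -4224  -4704  -5184
Third differences: -6738  -9522  -12786  -16530  -20754  -25458
Second differences: -8728  -15466  -24988  -37774  -54304  -75058
First differences: -6411  -15139  -30605  -55593  -93367  -147671
f: -2572  -8983  -24122  -54727  -110320  -203687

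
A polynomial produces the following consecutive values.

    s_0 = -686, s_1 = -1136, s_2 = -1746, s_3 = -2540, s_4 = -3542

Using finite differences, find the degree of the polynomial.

3

Δ: -450, -610, -794, -1002
Δ²: -160, -184, -208
Δ³: -24, -24
The third differences are constant, so the polynomial has degree 3.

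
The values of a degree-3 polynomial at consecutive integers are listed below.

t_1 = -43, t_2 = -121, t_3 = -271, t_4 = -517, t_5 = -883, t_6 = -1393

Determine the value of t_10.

Δ: -78, -150, -246, -366, -510
Δ²: -72, -96, -120, -144
Δ³: -24, -24, -24
Constant third difference = -24, so extend:
-144 − 24 = -168;  -510 − 168 = -678;  -1393 − 678 = -2071
-168 − 24 = -192;  -678 − 192 = -870;  -2071 − 870 = -2941
-192 − 24 = -216;  -870 − 216 = -1086;  -2941 − 1086 = -4027
-216 − 24 = -240;  -1086 − 240 = -1326;  -4027 − 1326 = -5353

-5353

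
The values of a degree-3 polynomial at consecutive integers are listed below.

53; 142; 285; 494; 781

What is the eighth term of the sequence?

2230

89 , 143 , 209 , 287
54 , 66 , 78
12 , 12
Third differences constant at 12.
78 + 12 = 90;  287 + 90 = 377;  781 + 377 = 1158
90 + 12 = 102;  377 + 102 = 479;  1158 + 479 = 1637
102 + 12 = 114;  479 + 114 = 593;  1637 + 593 = 2230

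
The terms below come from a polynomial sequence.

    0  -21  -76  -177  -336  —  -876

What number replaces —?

-565

Using the first 5 terms:
-21, -55, -101, -159
-34, -46, -58
-12, -12
Constant third difference = -12.
Extend forward: -58 − 12 = -70;  -159 − 70 = -229;  -336 − 229 = -565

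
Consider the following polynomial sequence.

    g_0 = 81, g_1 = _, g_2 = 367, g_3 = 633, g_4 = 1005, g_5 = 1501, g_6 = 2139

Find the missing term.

189

Using the last 5 terms:
266, 372, 496, 638
106, 124, 142
18, 18
Constant third difference = 18.
Extend backward: 106 − 18 = 88;  266 − 88 = 178;  367 − 178 = 189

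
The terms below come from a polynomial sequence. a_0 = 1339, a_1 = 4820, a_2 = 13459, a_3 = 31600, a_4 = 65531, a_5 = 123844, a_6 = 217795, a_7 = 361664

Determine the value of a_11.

First differences: 3481, 8639, 18141, 33931, 58313, 93951, 143869
Second differences: 5158, 9502, 15790, 24382, 35638, 49918
Third differences: 4344, 6288, 8592, 11256, 14280
Fourth differences: 1944, 2304, 2664, 3024
Fifth differences: 360, 360, 360
The fifth differences are constant (360).
3024 + 360 = 3384;  14280 + 3384 = 17664;  49918 + 17664 = 67582;  143869 + 67582 = 211451;  361664 + 211451 = 573115
3384 + 360 = 3744;  17664 + 3744 = 21408;  67582 + 21408 = 88990;  211451 + 88990 = 300441;  573115 + 300441 = 873556
3744 + 360 = 4104;  21408 + 4104 = 25512;  88990 + 25512 = 114502;  300441 + 114502 = 414943;  873556 + 414943 = 1288499
4104 + 360 = 4464;  25512 + 4464 = 29976;  114502 + 29976 = 144478;  414943 + 144478 = 559421;  1288499 + 559421 = 1847920

1847920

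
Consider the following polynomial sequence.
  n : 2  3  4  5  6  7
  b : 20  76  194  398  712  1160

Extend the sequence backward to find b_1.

Δ: 56  118  204  314  448
Δ²: 62  86  110  134
Δ³: 24  24  24
The third differences are constant at 24.
Work back: 62 − 24 = 38;  56 − 38 = 18;  20 − 18 = 2

2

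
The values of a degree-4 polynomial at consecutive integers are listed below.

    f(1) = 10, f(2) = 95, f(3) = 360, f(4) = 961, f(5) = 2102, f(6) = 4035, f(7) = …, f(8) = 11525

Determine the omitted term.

7060

Using the first 6 terms:
85  265  601  1141  1933
180  336  540  792
156  204  252
48  48
Constant fourth difference = 48.
Extend forward: 252 + 48 = 300;  792 + 300 = 1092;  1933 + 1092 = 3025;  4035 + 3025 = 7060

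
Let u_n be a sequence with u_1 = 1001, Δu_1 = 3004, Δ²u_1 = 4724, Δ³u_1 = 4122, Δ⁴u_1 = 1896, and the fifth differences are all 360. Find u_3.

11733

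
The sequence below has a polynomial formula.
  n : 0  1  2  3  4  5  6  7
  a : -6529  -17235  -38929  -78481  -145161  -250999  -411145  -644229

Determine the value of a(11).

-2820505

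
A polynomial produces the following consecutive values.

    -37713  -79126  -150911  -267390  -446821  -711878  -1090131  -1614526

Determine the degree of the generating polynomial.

Δ: -41413, -71785, -116479, -179431, -265057, -378253, -524395
Δ²: -30372, -44694, -62952, -85626, -113196, -146142
Δ³: -14322, -18258, -22674, -27570, -32946
Δ⁴: -3936, -4416, -4896, -5376
Δ⁵: -480, -480, -480
The fifth differences are constant, so the polynomial has degree 5.

5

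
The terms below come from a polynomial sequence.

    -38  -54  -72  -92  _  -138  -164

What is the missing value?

Using the first 4 terms:
Δ: -16, -18, -20
Δ²: -2, -2
Constant second difference = -2.
Extend forward: -20 − 2 = -22;  -92 − 22 = -114

-114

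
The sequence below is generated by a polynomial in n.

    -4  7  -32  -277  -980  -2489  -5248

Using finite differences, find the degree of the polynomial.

4

Δ: 11, -39, -245, -703, -1509, -2759
Δ²: -50, -206, -458, -806, -1250
Δ³: -156, -252, -348, -444
Δ⁴: -96, -96, -96
The fourth differences are constant, so the polynomial has degree 4.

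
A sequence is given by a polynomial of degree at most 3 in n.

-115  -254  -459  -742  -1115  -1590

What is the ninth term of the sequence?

-139, -205, -283, -373, -475
-66, -78, -90, -102
-12, -12, -12
The third differences are constant (-12).
-102 − 12 = -114;  -475 − 114 = -589;  -1590 − 589 = -2179
-114 − 12 = -126;  -589 − 126 = -715;  -2179 − 715 = -2894
-126 − 12 = -138;  -715 − 138 = -853;  -2894 − 853 = -3747

-3747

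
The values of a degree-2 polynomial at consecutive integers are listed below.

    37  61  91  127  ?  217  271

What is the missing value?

169

Using the first 4 terms:
24, 30, 36
6, 6
Constant second difference = 6.
Extend forward: 36 + 6 = 42;  127 + 42 = 169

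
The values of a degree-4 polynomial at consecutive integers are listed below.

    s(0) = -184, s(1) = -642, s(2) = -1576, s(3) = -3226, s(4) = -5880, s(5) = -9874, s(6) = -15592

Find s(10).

-65064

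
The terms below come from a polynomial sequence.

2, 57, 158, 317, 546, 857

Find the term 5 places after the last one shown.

55, 101, 159, 229, 311
46, 58, 70, 82
12, 12, 12
Constant third difference = 12, so extend:
82 + 12 = 94;  311 + 94 = 405;  857 + 405 = 1262
94 + 12 = 106;  405 + 106 = 511;  1262 + 511 = 1773
106 + 12 = 118;  511 + 118 = 629;  1773 + 629 = 2402
118 + 12 = 130;  629 + 130 = 759;  2402 + 759 = 3161
130 + 12 = 142;  759 + 142 = 901;  3161 + 901 = 4062

4062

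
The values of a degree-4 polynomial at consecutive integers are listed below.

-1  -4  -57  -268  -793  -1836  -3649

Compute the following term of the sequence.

-6532

-3, -53, -211, -525, -1043, -1813
-50, -158, -314, -518, -770
-108, -156, -204, -252
-48, -48, -48
Fourth differences constant at -48.
-252 − 48 = -300;  -770 − 300 = -1070;  -1813 − 1070 = -2883;  -3649 − 2883 = -6532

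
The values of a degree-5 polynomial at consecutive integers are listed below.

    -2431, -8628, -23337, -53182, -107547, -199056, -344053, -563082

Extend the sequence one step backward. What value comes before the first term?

-402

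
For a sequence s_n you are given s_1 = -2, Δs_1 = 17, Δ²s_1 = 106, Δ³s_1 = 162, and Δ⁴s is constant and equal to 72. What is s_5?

1422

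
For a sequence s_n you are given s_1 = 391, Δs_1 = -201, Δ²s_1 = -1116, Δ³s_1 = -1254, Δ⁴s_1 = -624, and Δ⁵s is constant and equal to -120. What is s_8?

Build the table forward from the leading diagonal:
Fifth differences: -120, -120, -120, -120, -120, -120, -120, -120
Fourth differences: -624, -744, -864, -984, -1104, -1224, -1344, -1464
Third differences: -1254, -1878, -2622, -3486, -4470, -5574, -6798, -8142
Second differences: -1116, -2370, -4248, -6870, -10356, -14826, -20400, -27198
First differences: -201, -1317, -3687, -7935, -14805, -25161, -39987, -60387
s: 391, 190, -1127, -4814, -12749, -27554, -52715, -92702

-92702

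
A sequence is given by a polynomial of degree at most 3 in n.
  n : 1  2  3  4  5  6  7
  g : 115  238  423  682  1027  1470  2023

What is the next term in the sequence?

2698

First differences: 123 , 185 , 259 , 345 , 443 , 553
Second differences: 62 , 74 , 86 , 98 , 110
Third differences: 12 , 12 , 12 , 12
The third differences are constant (12).
110 + 12 = 122;  553 + 122 = 675;  2023 + 675 = 2698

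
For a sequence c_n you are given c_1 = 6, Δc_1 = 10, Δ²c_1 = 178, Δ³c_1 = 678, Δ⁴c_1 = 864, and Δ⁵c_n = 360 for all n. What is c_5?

4690

Build the table forward from the leading diagonal:
Δ⁵: 360, 360, 360, 360, 360
Δ⁴: 864, 1224, 1584, 1944, 2304
Δ³: 678, 1542, 2766, 4350, 6294
Δ²: 178, 856, 2398, 5164, 9514
Δ: 10, 188, 1044, 3442, 8606
c: 6, 16, 204, 1248, 4690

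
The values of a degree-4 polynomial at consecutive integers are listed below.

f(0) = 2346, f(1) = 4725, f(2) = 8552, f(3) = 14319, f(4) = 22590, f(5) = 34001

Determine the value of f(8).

94514

2379 , 3827 , 5767 , 8271 , 11411
1448 , 1940 , 2504 , 3140
492 , 564 , 636
72 , 72
The fourth differences are constant (72).
636 + 72 = 708;  3140 + 708 = 3848;  11411 + 3848 = 15259;  34001 + 15259 = 49260
708 + 72 = 780;  3848 + 780 = 4628;  15259 + 4628 = 19887;  49260 + 19887 = 69147
780 + 72 = 852;  4628 + 852 = 5480;  19887 + 5480 = 25367;  69147 + 25367 = 94514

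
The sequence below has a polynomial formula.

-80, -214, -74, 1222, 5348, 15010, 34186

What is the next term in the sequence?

68366

-134, 140, 1296, 4126, 9662, 19176
274, 1156, 2830, 5536, 9514
882, 1674, 2706, 3978
792, 1032, 1272
240, 240
The fifth differences are constant (240).
1272 + 240 = 1512;  3978 + 1512 = 5490;  9514 + 5490 = 15004;  19176 + 15004 = 34180;  34186 + 34180 = 68366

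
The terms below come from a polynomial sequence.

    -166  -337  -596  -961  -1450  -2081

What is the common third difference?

D1: -171, -259, -365, -489, -631
D2: -88, -106, -124, -142
D3: -18, -18, -18

-18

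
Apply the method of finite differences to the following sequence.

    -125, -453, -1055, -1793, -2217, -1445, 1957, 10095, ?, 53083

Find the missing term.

25867

Using the first 8 terms:
Δ: -328, -602, -738, -424, 772, 3402, 8138
Δ²: -274, -136, 314, 1196, 2630, 4736
Δ³: 138, 450, 882, 1434, 2106
Δ⁴: 312, 432, 552, 672
Δ⁵: 120, 120, 120
Constant fifth difference = 120.
Extend forward: 672 + 120 = 792;  2106 + 792 = 2898;  4736 + 2898 = 7634;  8138 + 7634 = 15772;  10095 + 15772 = 25867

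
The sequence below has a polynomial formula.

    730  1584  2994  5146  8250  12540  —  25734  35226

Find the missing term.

18274

Using the first 6 terms:
Δ: 854  1410  2152  3104  4290
Δ²: 556  742  952  1186
Δ³: 186  210  234
Δ⁴: 24  24
Constant fourth difference = 24.
Extend forward: 234 + 24 = 258;  1186 + 258 = 1444;  4290 + 1444 = 5734;  12540 + 5734 = 18274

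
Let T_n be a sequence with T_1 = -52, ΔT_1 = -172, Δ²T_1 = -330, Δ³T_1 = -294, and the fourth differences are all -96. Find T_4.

Build the table forward from the leading diagonal:
Fourth differences: -96  -96  -96  -96
Third differences: -294  -390  -486  -582
Second differences: -330  -624  -1014  -1500
First differences: -172  -502  -1126  -2140
T: -52  -224  -726  -1852

-1852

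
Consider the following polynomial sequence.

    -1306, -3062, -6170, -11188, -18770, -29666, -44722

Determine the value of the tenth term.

-124750

Δ: -1756, -3108, -5018, -7582, -10896, -15056
Δ²: -1352, -1910, -2564, -3314, -4160
Δ³: -558, -654, -750, -846
Δ⁴: -96, -96, -96
Constant fourth difference = -96, so extend:
-846 − 96 = -942;  -4160 − 942 = -5102;  -15056 − 5102 = -20158;  -44722 − 20158 = -64880
-942 − 96 = -1038;  -5102 − 1038 = -6140;  -20158 − 6140 = -26298;  -64880 − 26298 = -91178
-1038 − 96 = -1134;  -6140 − 1134 = -7274;  -26298 − 7274 = -33572;  -91178 − 33572 = -124750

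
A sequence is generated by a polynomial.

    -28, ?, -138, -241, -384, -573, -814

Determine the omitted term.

-69

Using the last 5 terms:
Δ: -103, -143, -189, -241
Δ²: -40, -46, -52
Δ³: -6, -6
Constant third difference = -6.
Extend backward: -40 + 6 = -34;  -103 + 34 = -69;  -138 + 69 = -69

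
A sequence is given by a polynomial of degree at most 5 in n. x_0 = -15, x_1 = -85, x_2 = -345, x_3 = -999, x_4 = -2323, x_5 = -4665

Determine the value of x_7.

-14155

D1: -70  -260  -654  -1324  -2342
D2: -190  -394  -670  -1018
D3: -204  -276  -348
D4: -72  -72
The fourth differences are constant (-72).
-348 − 72 = -420;  -1018 − 420 = -1438;  -2342 − 1438 = -3780;  -4665 − 3780 = -8445
-420 − 72 = -492;  -1438 − 492 = -1930;  -3780 − 1930 = -5710;  -8445 − 5710 = -14155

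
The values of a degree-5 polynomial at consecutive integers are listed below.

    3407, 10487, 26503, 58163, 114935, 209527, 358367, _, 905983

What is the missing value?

Using the first 7 terms:
D1: 7080  16016  31660  56772  94592  148840
D2: 8936  15644  25112  37820  54248
D3: 6708  9468  12708  16428
D4: 2760  3240  3720
D5: 480  480
Constant fifth difference = 480.
Extend forward: 3720 + 480 = 4200;  16428 + 4200 = 20628;  54248 + 20628 = 74876;  148840 + 74876 = 223716;  358367 + 223716 = 582083

582083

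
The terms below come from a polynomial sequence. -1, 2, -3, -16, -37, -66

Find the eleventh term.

-331

First differences: 3  -5  -13  -21  -29
Second differences: -8  -8  -8  -8
Second differences constant at -8.
-29 − 8 = -37;  -66 − 37 = -103
-37 − 8 = -45;  -103 − 45 = -148
-45 − 8 = -53;  -148 − 53 = -201
-53 − 8 = -61;  -201 − 61 = -262
-61 − 8 = -69;  -262 − 69 = -331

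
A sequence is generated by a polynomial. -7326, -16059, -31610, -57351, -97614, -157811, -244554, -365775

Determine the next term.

-530846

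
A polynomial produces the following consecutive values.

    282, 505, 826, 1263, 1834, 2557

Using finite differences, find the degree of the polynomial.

3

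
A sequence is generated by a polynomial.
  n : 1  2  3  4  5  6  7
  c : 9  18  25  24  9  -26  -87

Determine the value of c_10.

-486

9, 7, -1, -15, -35, -61
-2, -8, -14, -20, -26
-6, -6, -6, -6
The third differences are constant (-6).
-26 − 6 = -32;  -61 − 32 = -93;  -87 − 93 = -180
-32 − 6 = -38;  -93 − 38 = -131;  -180 − 131 = -311
-38 − 6 = -44;  -131 − 44 = -175;  -311 − 175 = -486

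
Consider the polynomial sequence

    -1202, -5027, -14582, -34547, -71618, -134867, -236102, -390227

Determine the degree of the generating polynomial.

Δ: -3825, -9555, -19965, -37071, -63249, -101235, -154125
Δ²: -5730, -10410, -17106, -26178, -37986, -52890
Δ³: -4680, -6696, -9072, -11808, -14904
Δ⁴: -2016, -2376, -2736, -3096
Δ⁵: -360, -360, -360
The fifth differences are constant, so the polynomial has degree 5.

5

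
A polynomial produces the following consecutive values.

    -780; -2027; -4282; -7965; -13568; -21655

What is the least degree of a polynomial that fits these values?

-1247, -2255, -3683, -5603, -8087
-1008, -1428, -1920, -2484
-420, -492, -564
-72, -72
The fourth differences are constant, so the polynomial has degree 4.

4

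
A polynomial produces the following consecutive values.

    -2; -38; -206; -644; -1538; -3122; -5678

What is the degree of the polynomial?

4

Δ: -36, -168, -438, -894, -1584, -2556
Δ²: -132, -270, -456, -690, -972
Δ³: -138, -186, -234, -282
Δ⁴: -48, -48, -48
The fourth differences are constant, so the polynomial has degree 4.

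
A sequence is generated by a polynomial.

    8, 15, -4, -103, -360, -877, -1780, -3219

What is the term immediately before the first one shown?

Δ: 7, -19, -99, -257, -517, -903, -1439
Δ²: -26, -80, -158, -260, -386, -536
Δ³: -54, -78, -102, -126, -150
Δ⁴: -24, -24, -24, -24
The fourth differences are constant at -24.
Work back: -54 + 24 = -30;  -26 + 30 = 4;  7 − 4 = 3;  8 − 3 = 5

5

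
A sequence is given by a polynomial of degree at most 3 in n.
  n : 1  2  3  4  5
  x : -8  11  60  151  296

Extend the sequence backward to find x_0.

-9

Δ: 19, 49, 91, 145
Δ²: 30, 42, 54
Δ³: 12, 12
The third differences are constant at 12.
Work back: 30 − 12 = 18;  19 − 18 = 1;  -8 − 1 = -9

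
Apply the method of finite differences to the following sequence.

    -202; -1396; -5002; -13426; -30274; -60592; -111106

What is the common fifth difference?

-240

Δ: -1194, -3606, -8424, -16848, -30318, -50514
Δ²: -2412, -4818, -8424, -13470, -20196
Δ³: -2406, -3606, -5046, -6726
Δ⁴: -1200, -1440, -1680
Δ⁵: -240, -240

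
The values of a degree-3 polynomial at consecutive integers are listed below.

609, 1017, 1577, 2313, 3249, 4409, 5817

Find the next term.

7497

Δ: 408  560  736  936  1160  1408
Δ²: 152  176  200  224  248
Δ³: 24  24  24  24
Constant third difference = 24, so extend:
248 + 24 = 272;  1408 + 272 = 1680;  5817 + 1680 = 7497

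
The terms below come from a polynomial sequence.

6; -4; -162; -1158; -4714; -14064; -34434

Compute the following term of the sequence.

First differences: -10, -158, -996, -3556, -9350, -20370
Second differences: -148, -838, -2560, -5794, -11020
Third differences: -690, -1722, -3234, -5226
Fourth differences: -1032, -1512, -1992
Fifth differences: -480, -480
Fifth differences constant at -480.
-1992 − 480 = -2472;  -5226 − 2472 = -7698;  -11020 − 7698 = -18718;  -20370 − 18718 = -39088;  -34434 − 39088 = -73522

-73522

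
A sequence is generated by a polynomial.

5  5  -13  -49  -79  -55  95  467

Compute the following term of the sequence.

First differences: 0 , -18 , -36 , -30 , 24 , 150 , 372
Second differences: -18 , -18 , 6 , 54 , 126 , 222
Third differences: 0 , 24 , 48 , 72 , 96
Fourth differences: 24 , 24 , 24 , 24
The fourth differences are constant (24).
96 + 24 = 120;  222 + 120 = 342;  372 + 342 = 714;  467 + 714 = 1181

1181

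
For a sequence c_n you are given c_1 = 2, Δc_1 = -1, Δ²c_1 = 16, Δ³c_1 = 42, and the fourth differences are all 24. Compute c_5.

286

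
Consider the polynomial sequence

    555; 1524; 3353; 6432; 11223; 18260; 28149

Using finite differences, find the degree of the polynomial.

D1: 969, 1829, 3079, 4791, 7037, 9889
D2: 860, 1250, 1712, 2246, 2852
D3: 390, 462, 534, 606
D4: 72, 72, 72
The fourth differences are constant, so the polynomial has degree 4.

4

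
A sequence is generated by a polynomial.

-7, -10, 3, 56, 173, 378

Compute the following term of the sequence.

695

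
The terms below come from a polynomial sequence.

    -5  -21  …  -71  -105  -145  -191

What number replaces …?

-43

Using the last 4 terms:
First differences: -34, -40, -46
Second differences: -6, -6
Constant second difference = -6.
Extend backward: -34 + 6 = -28;  -71 + 28 = -43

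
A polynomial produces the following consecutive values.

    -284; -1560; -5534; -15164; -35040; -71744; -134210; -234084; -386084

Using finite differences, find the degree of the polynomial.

D1: -1276, -3974, -9630, -19876, -36704, -62466, -99874, -152000
D2: -2698, -5656, -10246, -16828, -25762, -37408, -52126
D3: -2958, -4590, -6582, -8934, -11646, -14718
D4: -1632, -1992, -2352, -2712, -3072
D5: -360, -360, -360, -360
The fifth differences are constant, so the polynomial has degree 5.

5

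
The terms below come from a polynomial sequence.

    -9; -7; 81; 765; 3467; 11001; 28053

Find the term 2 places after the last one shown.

2, 88, 684, 2702, 7534, 17052
86, 596, 2018, 4832, 9518
510, 1422, 2814, 4686
912, 1392, 1872
480, 480
Fifth differences constant at 480.
1872 + 480 = 2352;  4686 + 2352 = 7038;  9518 + 7038 = 16556;  17052 + 16556 = 33608;  28053 + 33608 = 61661
2352 + 480 = 2832;  7038 + 2832 = 9870;  16556 + 9870 = 26426;  33608 + 26426 = 60034;  61661 + 60034 = 121695

121695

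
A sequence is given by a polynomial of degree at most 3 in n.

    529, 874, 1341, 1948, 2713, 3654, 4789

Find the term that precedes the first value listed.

D1: 345, 467, 607, 765, 941, 1135
D2: 122, 140, 158, 176, 194
D3: 18, 18, 18, 18
The third differences are constant at 18.
Work back: 122 − 18 = 104;  345 − 104 = 241;  529 − 241 = 288

288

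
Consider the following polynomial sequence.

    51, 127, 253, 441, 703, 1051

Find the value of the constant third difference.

12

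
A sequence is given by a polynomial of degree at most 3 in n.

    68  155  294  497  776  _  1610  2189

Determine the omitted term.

Using the first 5 terms:
87, 139, 203, 279
52, 64, 76
12, 12
Constant third difference = 12.
Extend forward: 76 + 12 = 88;  279 + 88 = 367;  776 + 367 = 1143

1143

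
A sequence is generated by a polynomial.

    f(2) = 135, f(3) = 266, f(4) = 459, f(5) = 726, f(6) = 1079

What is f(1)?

131  193  267  353
62  74  86
12  12
The third differences are constant at 12.
Work back: 62 − 12 = 50;  131 − 50 = 81;  135 − 81 = 54

54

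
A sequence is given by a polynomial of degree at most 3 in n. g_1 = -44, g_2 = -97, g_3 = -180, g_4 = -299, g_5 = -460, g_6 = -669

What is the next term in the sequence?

Δ: -53, -83, -119, -161, -209
Δ²: -30, -36, -42, -48
Δ³: -6, -6, -6
Constant third difference = -6, so extend:
-48 − 6 = -54;  -209 − 54 = -263;  -669 − 263 = -932

-932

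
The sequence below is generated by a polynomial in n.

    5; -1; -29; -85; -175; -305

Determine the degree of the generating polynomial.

-6, -28, -56, -90, -130
-22, -28, -34, -40
-6, -6, -6
The third differences are constant, so the polynomial has degree 3.

3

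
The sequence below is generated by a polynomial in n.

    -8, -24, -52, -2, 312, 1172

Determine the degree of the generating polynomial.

4

-16, -28, 50, 314, 860
-12, 78, 264, 546
90, 186, 282
96, 96
The fourth differences are constant, so the polynomial has degree 4.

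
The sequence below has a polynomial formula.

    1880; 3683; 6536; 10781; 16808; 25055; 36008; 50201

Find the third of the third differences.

First differences: 1803, 2853, 4245, 6027, 8247, 10953, 14193
Second differences: 1050, 1392, 1782, 2220, 2706, 3240
Third differences: 342, 390, 438, 486, 534
Fourth differences: 48, 48, 48, 48

438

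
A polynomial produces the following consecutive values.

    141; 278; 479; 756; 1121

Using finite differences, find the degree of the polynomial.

3

Δ: 137, 201, 277, 365
Δ²: 64, 76, 88
Δ³: 12, 12
The third differences are constant, so the polynomial has degree 3.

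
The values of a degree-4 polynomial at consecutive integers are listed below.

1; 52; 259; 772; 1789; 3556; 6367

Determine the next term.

10564

51, 207, 513, 1017, 1767, 2811
156, 306, 504, 750, 1044
150, 198, 246, 294
48, 48, 48
Constant fourth difference = 48, so extend:
294 + 48 = 342;  1044 + 342 = 1386;  2811 + 1386 = 4197;  6367 + 4197 = 10564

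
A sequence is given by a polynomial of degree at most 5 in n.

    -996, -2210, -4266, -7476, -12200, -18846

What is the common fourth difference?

-48

D1: -1214, -2056, -3210, -4724, -6646
D2: -842, -1154, -1514, -1922
D3: -312, -360, -408
D4: -48, -48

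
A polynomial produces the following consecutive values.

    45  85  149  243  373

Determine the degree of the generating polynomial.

D1: 40, 64, 94, 130
D2: 24, 30, 36
D3: 6, 6
The third differences are constant, so the polynomial has degree 3.

3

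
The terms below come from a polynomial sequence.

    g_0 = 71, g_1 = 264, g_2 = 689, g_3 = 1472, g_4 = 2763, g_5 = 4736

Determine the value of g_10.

32601

First differences: 193 , 425 , 783 , 1291 , 1973
Second differences: 232 , 358 , 508 , 682
Third differences: 126 , 150 , 174
Fourth differences: 24 , 24
Constant fourth difference = 24, so extend:
174 + 24 = 198;  682 + 198 = 880;  1973 + 880 = 2853;  4736 + 2853 = 7589
198 + 24 = 222;  880 + 222 = 1102;  2853 + 1102 = 3955;  7589 + 3955 = 11544
222 + 24 = 246;  1102 + 246 = 1348;  3955 + 1348 = 5303;  11544 + 5303 = 16847
246 + 24 = 270;  1348 + 270 = 1618;  5303 + 1618 = 6921;  16847 + 6921 = 23768
270 + 24 = 294;  1618 + 294 = 1912;  6921 + 1912 = 8833;  23768 + 8833 = 32601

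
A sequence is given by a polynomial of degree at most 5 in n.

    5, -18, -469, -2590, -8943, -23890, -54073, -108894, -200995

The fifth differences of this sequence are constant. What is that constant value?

-480

D1: -23, -451, -2121, -6353, -14947, -30183, -54821, -92101
D2: -428, -1670, -4232, -8594, -15236, -24638, -37280
D3: -1242, -2562, -4362, -6642, -9402, -12642
D4: -1320, -1800, -2280, -2760, -3240
D5: -480, -480, -480, -480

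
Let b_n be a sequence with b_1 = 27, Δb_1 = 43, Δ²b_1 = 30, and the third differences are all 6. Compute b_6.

602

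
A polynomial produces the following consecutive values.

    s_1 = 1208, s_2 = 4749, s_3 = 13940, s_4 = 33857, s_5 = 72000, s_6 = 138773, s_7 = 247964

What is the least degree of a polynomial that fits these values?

5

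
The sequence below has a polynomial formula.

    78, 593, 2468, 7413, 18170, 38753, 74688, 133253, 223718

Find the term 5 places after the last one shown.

1648673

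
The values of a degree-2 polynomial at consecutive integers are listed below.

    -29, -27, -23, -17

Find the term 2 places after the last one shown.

D1: 2, 4, 6
D2: 2, 2
Constant second difference = 2, so extend:
6 + 2 = 8;  -17 + 8 = -9
8 + 2 = 10;  -9 + 10 = 1

1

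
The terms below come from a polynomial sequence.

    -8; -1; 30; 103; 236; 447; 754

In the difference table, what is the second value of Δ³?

18

Δ: 7, 31, 73, 133, 211, 307
Δ²: 24, 42, 60, 78, 96
Δ³: 18, 18, 18, 18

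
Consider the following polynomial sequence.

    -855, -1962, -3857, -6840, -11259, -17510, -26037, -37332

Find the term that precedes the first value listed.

-284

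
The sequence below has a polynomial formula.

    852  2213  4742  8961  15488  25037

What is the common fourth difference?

96

D1: 1361, 2529, 4219, 6527, 9549
D2: 1168, 1690, 2308, 3022
D3: 522, 618, 714
D4: 96, 96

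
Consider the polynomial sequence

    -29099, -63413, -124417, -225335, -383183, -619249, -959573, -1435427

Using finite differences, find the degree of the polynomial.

Δ: -34314, -61004, -100918, -157848, -236066, -340324, -475854
Δ²: -26690, -39914, -56930, -78218, -104258, -135530
Δ³: -13224, -17016, -21288, -26040, -31272
Δ⁴: -3792, -4272, -4752, -5232
Δ⁵: -480, -480, -480
The fifth differences are constant, so the polynomial has degree 5.

5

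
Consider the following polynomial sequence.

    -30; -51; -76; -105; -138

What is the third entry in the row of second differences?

-4

Δ: -21, -25, -29, -33
Δ²: -4, -4, -4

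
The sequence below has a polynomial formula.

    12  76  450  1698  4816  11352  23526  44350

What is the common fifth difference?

First differences: 64, 374, 1248, 3118, 6536, 12174, 20824
Second differences: 310, 874, 1870, 3418, 5638, 8650
Third differences: 564, 996, 1548, 2220, 3012
Fourth differences: 432, 552, 672, 792
Fifth differences: 120, 120, 120

120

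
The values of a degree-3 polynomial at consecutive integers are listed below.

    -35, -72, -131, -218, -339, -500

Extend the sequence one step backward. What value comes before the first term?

-14

Δ: -37  -59  -87  -121  -161
Δ²: -22  -28  -34  -40
Δ³: -6  -6  -6
The third differences are constant at -6.
Work back: -22 + 6 = -16;  -37 + 16 = -21;  -35 + 21 = -14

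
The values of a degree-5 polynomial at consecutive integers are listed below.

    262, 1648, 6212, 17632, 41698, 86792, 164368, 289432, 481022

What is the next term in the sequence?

762688

Δ: 1386  4564  11420  24066  45094  77576  125064  191590
Δ²: 3178  6856  12646  21028  32482  47488  66526
Δ³: 3678  5790  8382  11454  15006  19038
Δ⁴: 2112  2592  3072  3552  4032
Δ⁵: 480  480  480  480
The fifth differences are constant (480).
4032 + 480 = 4512;  19038 + 4512 = 23550;  66526 + 23550 = 90076;  191590 + 90076 = 281666;  481022 + 281666 = 762688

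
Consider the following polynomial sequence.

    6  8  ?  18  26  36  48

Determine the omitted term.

Using the last 4 terms:
First differences: 8, 10, 12
Second differences: 2, 2
Constant second difference = 2.
Extend backward: 8 − 2 = 6;  18 − 6 = 12

12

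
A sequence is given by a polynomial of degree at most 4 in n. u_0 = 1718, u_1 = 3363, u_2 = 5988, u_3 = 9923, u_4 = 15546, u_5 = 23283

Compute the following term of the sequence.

First differences: 1645, 2625, 3935, 5623, 7737
Second differences: 980, 1310, 1688, 2114
Third differences: 330, 378, 426
Fourth differences: 48, 48
Fourth differences constant at 48.
426 + 48 = 474;  2114 + 474 = 2588;  7737 + 2588 = 10325;  23283 + 10325 = 33608

33608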